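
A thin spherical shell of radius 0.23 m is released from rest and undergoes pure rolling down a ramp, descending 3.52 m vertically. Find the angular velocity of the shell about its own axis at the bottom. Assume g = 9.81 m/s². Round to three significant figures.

With I = (2/3)MR², the ratio k = I/(MR²) is 2/3.
Rolling without slipping gives ω = v/R, so the total kinetic energy is ½Mv² + ½Iω² = ½(1+k)Mv² = (5/6)Mv².
Energy conservation Mgh = ½(1+k)Mv² gives v = √(2gh/(1+k)) = √(2 × 9.81 × 3.52 / 1.667) = 6.437 m/s.
Then ω = v/R = 6.437 / 0.23 ≈ 28.0 rad/s.

ω ≈ 28.0 rad/s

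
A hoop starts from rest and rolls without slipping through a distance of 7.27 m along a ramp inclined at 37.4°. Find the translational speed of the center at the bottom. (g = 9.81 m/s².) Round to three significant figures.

For this body I = MR², i.e. k = I/(MR²) = 1.
Pure rolling means v = ωR; then KE = ½Mv² + ½I(v/R)² = ½(1+k)Mv² = Mv².
The vertical drop is h = L sinθ = 7.27 × sin37.4° = 4.416 m.
Energy conservation: Mgh = Mv², so v = √(2gh/(1+k)) = √(2 × 9.81 × 4.416 / 2) ≈ 6.58 m/s.

v ≈ 6.58 m/s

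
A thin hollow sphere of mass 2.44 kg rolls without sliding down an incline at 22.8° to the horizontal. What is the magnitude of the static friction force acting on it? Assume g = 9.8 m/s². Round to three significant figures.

f ≈ 3.71 N

The moment of inertia is (2/3)MR², giving k ≡ I/(MR²) = 2/3.
Along the incline Mg sinθ − f = Ma, and torque about the center fR = Iα = kMR²(a/R) gives f = kMa.
Combining, a = g sinθ/(1+k) and f = kMa = kMg sinθ/(1+k).
f = (2/3) × 2.44 × 9.8 × sin22.8° / 1.667 ≈ 3.71 N.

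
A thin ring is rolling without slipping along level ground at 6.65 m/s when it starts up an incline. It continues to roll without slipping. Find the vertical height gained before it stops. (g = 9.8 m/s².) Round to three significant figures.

h ≈ 4.51 m

With I = MR², the ratio k = I/(MR²) is 1.
Since it rolls without slipping, ω = v/R and KE = ½Mv² + ½Iω² = ½(1+k)Mv² = Mv².
At the top the kinetic energy is zero, so Mv₀² = Mgh.
Thus h = (1+k)v₀²/(2g) = 2 × 6.65² / (2 × 9.8) ≈ 4.51 m.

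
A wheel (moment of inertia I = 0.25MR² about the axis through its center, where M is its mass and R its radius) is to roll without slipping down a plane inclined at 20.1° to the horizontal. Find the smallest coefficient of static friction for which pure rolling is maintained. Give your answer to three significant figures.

With I = 0.25MR², the ratio k = I/(MR²) is 0.25.
Along the incline Mg sinθ − f = Ma, and torque about the center fR = Iα = kMR²(a/R) gives f = kMa.
These give a = g sinθ/(1+k) and the required friction f = kMg sinθ/(1+k).
The normal force is N = Mg cosθ, so μ_min = f/N = k tanθ/(1+k).
μ_min = 0.25 × tan20.1° / 1.25 ≈ 0.0732.

μ_min ≈ 0.0732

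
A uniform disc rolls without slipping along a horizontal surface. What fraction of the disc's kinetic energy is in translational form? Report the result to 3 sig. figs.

fraction ≈ 0.667

The moment of inertia is (1/2)MR², giving k ≡ I/(MR²) = 0.5.
With ω = v/R, KE_trans = ½Mv² and KE_rot = ½Iω² = ½kMv², so KE_total = ½(1+k)Mv².
The translational fraction is therefore 1/(1+k) = 1/1.5 ≈ 0.667.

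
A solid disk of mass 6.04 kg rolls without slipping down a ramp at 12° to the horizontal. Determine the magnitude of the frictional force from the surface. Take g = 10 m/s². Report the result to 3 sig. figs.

f ≈ 4.19 N

With I = (1/2)MR², the ratio k = I/(MR²) is 0.5.
Newton's second law down the slope: Mg sinθ − f = Ma. The torque equation fR = Iα (with α = a/R) gives f = kMa.
Combining, a = g sinθ/(1+k) and f = kMa = kMg sinθ/(1+k).
f = 0.5 × 6.04 × 10 × sin12° / 1.5 ≈ 4.19 N.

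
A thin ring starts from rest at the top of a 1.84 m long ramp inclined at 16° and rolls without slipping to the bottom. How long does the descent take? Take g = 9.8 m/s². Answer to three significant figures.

t ≈ 1.65 s

With I = MR², the ratio k = I/(MR²) is 1.
Along the incline Mg sinθ − f = Ma, and torque about the center fR = Iα = kMR²(a/R) gives f = kMa.
Hence a = g sinθ/(1+k) = 9.8×sin16°/2 = 1.351 m/s².
With constant a from rest, t = √(2L/a) = √(2·1.84/1.351) ≈ 1.65 s.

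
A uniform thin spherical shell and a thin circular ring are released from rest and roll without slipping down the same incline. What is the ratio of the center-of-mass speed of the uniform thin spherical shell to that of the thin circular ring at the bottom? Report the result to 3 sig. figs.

Each satisfies Mgh = ½(1+k)Mv² with k = I/(MR²), so v ∝ 1/√(1+k).
For the uniform thin spherical shell k = 2/3; for the thin circular ring k = 1.
v₁/v₂ = √((1+k₂)/(1+k₁)) = √(2/1.667) ≈ 1.10.

v_ratio ≈ 1.10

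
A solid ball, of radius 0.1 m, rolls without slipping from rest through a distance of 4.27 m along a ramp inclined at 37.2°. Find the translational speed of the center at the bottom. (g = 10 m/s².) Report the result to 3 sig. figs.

v ≈ 6.07 m/s

With I = (2/5)MR², the ratio k = I/(MR²) is 0.4.
The rolling condition ω = v/R makes the rotational term ½I(v/R)² = ½kMv², so KE_total = ½(1+k)Mv² = (7/10)Mv².
The vertical drop is h = L sinθ = 4.27 × sin37.2° = 2.582 m.
Energy conservation: Mgh = (7/10)Mv², so v = √(2gh/(1+k)) = √(2 × 10 × 2.582 / 1.4) ≈ 6.07 m/s.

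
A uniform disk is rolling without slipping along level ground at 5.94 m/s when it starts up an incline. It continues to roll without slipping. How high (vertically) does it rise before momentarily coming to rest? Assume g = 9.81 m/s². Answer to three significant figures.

h ≈ 2.70 m

For this body I = (1/2)MR², i.e. k = I/(MR²) = 0.5.
Since it rolls without slipping, ω = v/R and KE = ½Mv² + ½Iω² = ½(1+k)Mv² = (3/4)Mv².
At the top the kinetic energy is zero, so (3/4)Mv₀² = Mgh.
Thus h = (1+k)v₀²/(2g) = 1.5 × 5.94² / (2 × 9.81) ≈ 2.70 m.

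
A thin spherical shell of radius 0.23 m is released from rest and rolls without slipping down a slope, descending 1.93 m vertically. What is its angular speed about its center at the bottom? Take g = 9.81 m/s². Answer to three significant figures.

ω ≈ 20.7 rad/s

Here I = (2/3)MR², so the shape factor k = I/(MR²) = 2/3.
Since it rolls without slipping, ω = v/R and KE = ½Mv² + ½Iω² = ½(1+k)Mv² = (5/6)Mv².
Energy conservation Mgh = ½(1+k)Mv² gives v = √(2gh/(1+k)) = √(2 × 9.81 × 1.93 / 1.667) = 4.767 m/s.
Then ω = v/R = 4.767 / 0.23 ≈ 20.7 rad/s.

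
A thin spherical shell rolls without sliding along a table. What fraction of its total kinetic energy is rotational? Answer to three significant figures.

fraction ≈ 0.400

Here I = (2/3)MR², so the shape factor k = I/(MR²) = 2/3.
Since ω = v/R, the translational part is ½Mv² and the rotational part is ½I(v/R)² = ½kMv²; the total is ½(1+k)Mv².
The rotational fraction is therefore k/(1+k) = (2/3)/1.667 ≈ 0.400.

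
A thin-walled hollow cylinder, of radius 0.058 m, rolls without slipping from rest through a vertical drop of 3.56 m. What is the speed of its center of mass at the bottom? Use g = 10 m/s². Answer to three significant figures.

With I = MR², the ratio k = I/(MR²) is 1.
Pure rolling means v = ωR; then KE = ½Mv² + ½I(v/R)² = ½(1+k)Mv² = Mv².
Energy conservation: Mgh = Mv², so v = √(2gh/(1+k)) = √(2 × 10 × 3.56 / 2) ≈ 5.97 m/s.

v ≈ 5.97 m/s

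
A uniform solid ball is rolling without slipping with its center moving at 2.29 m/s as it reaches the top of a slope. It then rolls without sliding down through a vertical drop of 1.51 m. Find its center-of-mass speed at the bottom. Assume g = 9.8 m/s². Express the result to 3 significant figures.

v ≈ 5.14 m/s

Here I = (2/5)MR², so the shape factor k = I/(MR²) = 0.4.
The rolling condition ω = v/R makes the rotational term ½I(v/R)² = ½kMv², so KE_total = ½(1+k)Mv² = (7/10)Mv².
Conserving energy between top and bottom: (7/10)Mv² = (7/10)Mv₀² + Mgh, hence v² = v₀² + 2gh/(1+k).
v = √(2.29² + 2×9.8×1.51/1.4) = √26.38 ≈ 5.14 m/s.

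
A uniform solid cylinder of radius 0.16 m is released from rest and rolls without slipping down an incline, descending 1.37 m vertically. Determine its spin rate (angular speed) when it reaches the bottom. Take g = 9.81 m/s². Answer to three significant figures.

ω ≈ 26.5 rad/s

With I = (1/2)MR², the ratio k = I/(MR²) is 0.5.
Since it rolls without slipping, ω = v/R and KE = ½Mv² + ½Iω² = ½(1+k)Mv² = (3/4)Mv².
Energy conservation Mgh = ½(1+k)Mv² gives v = √(2gh/(1+k)) = √(2 × 9.81 × 1.37 / 1.5) = 4.233 m/s.
The angular speed follows from ω = v/R = 4.233/0.16 ≈ 26.5 rad/s.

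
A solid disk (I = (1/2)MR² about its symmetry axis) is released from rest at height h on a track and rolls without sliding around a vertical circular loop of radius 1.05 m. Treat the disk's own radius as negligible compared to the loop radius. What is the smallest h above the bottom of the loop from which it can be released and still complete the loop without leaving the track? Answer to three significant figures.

Here I = (1/2)MR², so the shape factor k = I/(MR²) = 0.5.
At the top of the loop, the minimum-contact condition is Mg = Mv_top²/r, so v_top² = gr.
With ω = v/R, the kinetic energy at speed v is ½(1+k)Mv² = (3/4)Mv².
Energy conservation from release (height h) to the top (height 2r): Mgh = Mg(2r) + (3/4)M·gr.
Thus h_min = 2r + (1+k)r/2 = r(2 + 1.5/2) = 1.05 × 2.75 ≈ 2.89 m.

h_min ≈ 2.89 m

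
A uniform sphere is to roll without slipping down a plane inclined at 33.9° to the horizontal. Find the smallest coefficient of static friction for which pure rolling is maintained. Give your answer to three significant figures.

μ_min ≈ 0.192

The moment of inertia is (2/5)MR², giving k ≡ I/(MR²) = 0.4.
Translational: Mg sinθ − f = Ma. Rotational about the CM: fR = Iα = kMRa, so f = kMa.
These give a = g sinθ/(1+k) and the required friction f = kMg sinθ/(1+k).
The normal force is N = Mg cosθ, so μ_min = f/N = k tanθ/(1+k).
μ_min = 0.4 × tan33.9° / 1.4 ≈ 0.192.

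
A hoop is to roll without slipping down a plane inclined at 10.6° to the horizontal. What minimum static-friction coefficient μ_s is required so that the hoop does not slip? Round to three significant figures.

μ_min ≈ 0.0936

The moment of inertia is MR², giving k ≡ I/(MR²) = 1.
Along the incline Mg sinθ − f = Ma, and torque about the center fR = Iα = kMR²(a/R) gives f = kMa.
These give a = g sinθ/(1+k) and the required friction f = kMg sinθ/(1+k).
The normal force is N = Mg cosθ, so μ_min = f/N = k tanθ/(1+k).
μ_min = 1 × tan10.6° / 2 ≈ 0.0936.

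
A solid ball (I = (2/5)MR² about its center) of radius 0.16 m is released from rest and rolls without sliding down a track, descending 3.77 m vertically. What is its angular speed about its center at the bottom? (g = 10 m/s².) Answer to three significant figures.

Here I = (2/5)MR², so the shape factor k = I/(MR²) = 0.4.
Since it rolls without slipping, ω = v/R and KE = ½Mv² + ½Iω² = ½(1+k)Mv² = (7/10)Mv².
Energy conservation Mgh = ½(1+k)Mv² gives v = √(2gh/(1+k)) = √(2 × 10 × 3.77 / 1.4) = 7.339 m/s.
The angular speed follows from ω = v/R = 7.339/0.16 ≈ 45.9 rad/s.

ω ≈ 45.9 rad/s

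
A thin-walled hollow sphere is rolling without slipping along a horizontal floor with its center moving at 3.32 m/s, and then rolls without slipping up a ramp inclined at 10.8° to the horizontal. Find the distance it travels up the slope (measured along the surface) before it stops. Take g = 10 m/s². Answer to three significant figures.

d ≈ 4.90 m

The moment of inertia is (2/3)MR², giving k ≡ I/(MR²) = 2/3.
Rolling without slipping gives ω = v/R, so the total kinetic energy is ½Mv² + ½Iω² = ½(1+k)Mv² = (5/6)Mv².
Setting this equal to Mgh gives the vertical rise h = (1+k)v₀²/(2g) = 1.667×3.32²/(2×10) = 0.9185 m.
The distance along the slope is d = h/sinθ = 0.9185/sin10.8° ≈ 4.90 m.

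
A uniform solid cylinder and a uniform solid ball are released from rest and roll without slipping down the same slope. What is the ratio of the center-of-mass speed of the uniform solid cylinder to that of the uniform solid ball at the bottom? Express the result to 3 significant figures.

Each satisfies Mgh = ½(1+k)Mv² with k = I/(MR²), so v ∝ 1/√(1+k).
For the uniform solid cylinder k = 0.5; for the uniform solid ball k = 0.4.
v₁/v₂ = √((1+k₂)/(1+k₁)) = √(1.4/1.5) ≈ 0.966.

v_ratio ≈ 0.966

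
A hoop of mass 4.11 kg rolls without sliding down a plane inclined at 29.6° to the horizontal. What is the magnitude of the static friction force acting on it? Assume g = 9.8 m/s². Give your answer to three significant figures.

f ≈ 9.95 N

Here I = MR², so the shape factor k = I/(MR²) = 1.
Along the incline Mg sinθ − f = Ma, and torque about the center fR = Iα = kMR²(a/R) gives f = kMa.
Combining, a = g sinθ/(1+k) and f = kMa = kMg sinθ/(1+k).
f = 1 × 4.11 × 9.8 × sin29.6° / 2 ≈ 9.95 N.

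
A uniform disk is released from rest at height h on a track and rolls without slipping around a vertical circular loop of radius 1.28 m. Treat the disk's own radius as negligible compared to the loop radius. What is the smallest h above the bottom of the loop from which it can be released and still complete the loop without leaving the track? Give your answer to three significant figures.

h_min ≈ 3.52 m

For this body I = (1/2)MR², i.e. k = I/(MR²) = 0.5.
At the top, contact is just lost when gravity alone supplies the centripetal force: Mg = Mv_top²/r, i.e. v_top² = gr.
With ω = v/R, the kinetic energy at speed v is ½(1+k)Mv² = (3/4)Mv².
Energy conservation from release (height h) to the top (height 2r): Mgh = Mg(2r) + (3/4)M·gr.
Thus h_min = 2r + (1+k)r/2 = r(2 + 1.5/2) = 1.28 × 2.75 ≈ 3.52 m.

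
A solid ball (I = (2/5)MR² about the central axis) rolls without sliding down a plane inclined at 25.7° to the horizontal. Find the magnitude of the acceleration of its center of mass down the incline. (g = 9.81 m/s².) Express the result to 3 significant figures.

a ≈ 3.04 m/s²

With I = (2/5)MR², the ratio k = I/(MR²) is 0.4.
Along the incline Mg sinθ − f = Ma, and torque about the center fR = Iα = kMR²(a/R) gives f = kMa.
Eliminating f: Mg sinθ = (1+k)Ma, so a = g sinθ/(1+k) = 9.81 × sin25.7° / 1.4 ≈ 3.04 m/s².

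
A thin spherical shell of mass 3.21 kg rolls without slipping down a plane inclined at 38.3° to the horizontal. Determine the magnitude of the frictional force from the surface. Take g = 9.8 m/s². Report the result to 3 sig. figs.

With I = (2/3)MR², the ratio k = I/(MR²) is 2/3.
Translational: Mg sinθ − f = Ma. Rotational about the CM: fR = Iα = kMRa, so f = kMa.
Combining, a = g sinθ/(1+k) and f = kMa = kMg sinθ/(1+k).
f = (2/3) × 3.21 × 9.8 × sin38.3° / 1.667 ≈ 7.80 N.

f ≈ 7.80 N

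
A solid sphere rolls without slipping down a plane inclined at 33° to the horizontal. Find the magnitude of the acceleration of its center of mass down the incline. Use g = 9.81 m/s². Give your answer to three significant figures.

With I = (2/5)MR², the ratio k = I/(MR²) is 0.4.
Translational: Mg sinθ − f = Ma. Rotational about the CM: fR = Iα = kMRa, so f = kMa.
Eliminating f: Mg sinθ = (1+k)Ma, so a = g sinθ/(1+k) = 9.81 × sin33° / 1.4 ≈ 3.82 m/s².

a ≈ 3.82 m/s²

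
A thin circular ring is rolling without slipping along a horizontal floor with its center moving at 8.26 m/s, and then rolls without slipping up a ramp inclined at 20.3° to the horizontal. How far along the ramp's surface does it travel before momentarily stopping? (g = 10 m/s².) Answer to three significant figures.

d ≈ 19.7 m

The moment of inertia is MR², giving k ≡ I/(MR²) = 1.
Pure rolling means v = ωR; then KE = ½Mv² + ½I(v/R)² = ½(1+k)Mv² = Mv².
Setting this equal to Mgh gives the vertical rise h = (1+k)v₀²/(2g) = 2×8.26²/(2×10) = 6.823 m.
The distance along the slope is d = h/sinθ = 6.823/sin20.3° ≈ 19.7 m.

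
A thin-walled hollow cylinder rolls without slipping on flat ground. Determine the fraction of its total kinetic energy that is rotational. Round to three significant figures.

fraction ≈ 0.500

The moment of inertia is MR², giving k ≡ I/(MR²) = 1.
With ω = v/R, KE_trans = ½Mv² and KE_rot = ½Iω² = ½kMv², so KE_total = ½(1+k)Mv².
The rotational fraction is therefore k/(1+k) = 1/2 ≈ 0.500.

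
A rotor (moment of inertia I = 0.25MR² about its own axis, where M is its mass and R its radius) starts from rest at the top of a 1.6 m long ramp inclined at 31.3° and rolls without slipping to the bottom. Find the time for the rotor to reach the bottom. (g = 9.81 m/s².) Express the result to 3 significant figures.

t ≈ 0.886 s

With I = 0.25MR², the ratio k = I/(MR²) is 0.25.
Newton's second law down the slope: Mg sinθ − f = Ma. The torque equation fR = Iα (with α = a/R) gives f = kMa.
Hence a = g sinθ/(1+k) = 9.81×sin31.3°/1.25 = 4.077 m/s².
Starting from rest, L = ½at², so t = √(2L/a) = √(2×1.6/4.077) ≈ 0.886 s.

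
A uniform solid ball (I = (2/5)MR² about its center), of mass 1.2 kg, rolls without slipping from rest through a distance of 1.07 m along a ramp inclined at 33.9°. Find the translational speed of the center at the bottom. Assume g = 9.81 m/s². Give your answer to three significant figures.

With I = (2/5)MR², the ratio k = I/(MR²) is 0.4.
Pure rolling means v = ωR; then KE = ½Mv² + ½I(v/R)² = ½(1+k)Mv² = (7/10)Mv².
The vertical drop is h = L sinθ = 1.07 × sin33.9° = 0.5968 m.
Energy conservation: Mgh = (7/10)Mv², so v = √(2gh/(1+k)) = √(2 × 9.81 × 0.5968 / 1.4) ≈ 2.89 m/s.

v ≈ 2.89 m/s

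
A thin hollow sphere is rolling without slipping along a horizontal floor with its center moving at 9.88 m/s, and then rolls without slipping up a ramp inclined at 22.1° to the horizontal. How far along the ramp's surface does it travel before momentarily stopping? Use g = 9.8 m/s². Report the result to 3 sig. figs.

d ≈ 22.1 m

For this body I = (2/3)MR², i.e. k = I/(MR²) = 2/3.
Since it rolls without slipping, ω = v/R and KE = ½Mv² + ½Iω² = ½(1+k)Mv² = (5/6)Mv².
Setting this equal to Mgh gives the vertical rise h = (1+k)v₀²/(2g) = 1.667×9.88²/(2×9.8) = 8.301 m.
Along the incline, d = h/sinθ = 8.301/sin22.1° ≈ 22.1 m.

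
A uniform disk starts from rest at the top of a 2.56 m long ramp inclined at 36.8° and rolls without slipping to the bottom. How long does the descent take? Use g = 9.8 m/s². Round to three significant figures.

t ≈ 1.14 s

For this body I = (1/2)MR², i.e. k = I/(MR²) = 0.5.
Newton's second law down the slope: Mg sinθ − f = Ma. The torque equation fR = Iα (with α = a/R) gives f = kMa.
Hence a = g sinθ/(1+k) = 9.8×sin36.8°/1.5 = 3.914 m/s².
With constant a from rest, t = √(2L/a) = √(2·2.56/3.914) ≈ 1.14 s.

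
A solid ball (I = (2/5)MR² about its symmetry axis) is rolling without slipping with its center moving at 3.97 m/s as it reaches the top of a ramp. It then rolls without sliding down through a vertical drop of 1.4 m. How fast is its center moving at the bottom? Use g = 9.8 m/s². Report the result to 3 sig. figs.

Here I = (2/5)MR², so the shape factor k = I/(MR²) = 0.4.
Rolling without slipping gives ω = v/R, so the total kinetic energy is ½Mv² + ½Iω² = ½(1+k)Mv² = (7/10)Mv².
Conserving energy between top and bottom: (7/10)Mv² = (7/10)Mv₀² + Mgh, hence v² = v₀² + 2gh/(1+k).
v = √(3.97² + 2×9.8×1.4/1.4) = √35.36 ≈ 5.95 m/s.

v ≈ 5.95 m/s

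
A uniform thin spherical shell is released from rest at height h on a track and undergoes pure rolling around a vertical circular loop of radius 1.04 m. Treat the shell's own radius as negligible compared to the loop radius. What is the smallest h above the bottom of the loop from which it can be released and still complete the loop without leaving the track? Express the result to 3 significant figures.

The moment of inertia is (2/3)MR², giving k ≡ I/(MR²) = 2/3.
At the top of the loop, the minimum-contact condition is Mg = Mv_top²/r, so v_top² = gr.
With ω = v/R, the kinetic energy at speed v is ½(1+k)Mv² = (5/6)Mv².
Energy conservation from release (height h) to the top (height 2r): Mgh = Mg(2r) + (5/6)M·gr.
Thus h_min = 2r + (1+k)r/2 = r(2 + 1.667/2) = 1.04 × 2.833 ≈ 2.95 m.

h_min ≈ 2.95 m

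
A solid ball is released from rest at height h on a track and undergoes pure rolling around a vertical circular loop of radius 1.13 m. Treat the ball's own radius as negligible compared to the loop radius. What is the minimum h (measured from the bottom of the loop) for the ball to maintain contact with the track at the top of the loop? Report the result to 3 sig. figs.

h_min ≈ 3.05 m

Here I = (2/5)MR², so the shape factor k = I/(MR²) = 0.4.
At the top of the loop, the minimum-contact condition is Mg = Mv_top²/r, so v_top² = gr.
With ω = v/R, the kinetic energy at speed v is ½(1+k)Mv² = (7/10)Mv².
Energy conservation from release (height h) to the top (height 2r): Mgh = Mg(2r) + (7/10)M·gr.
Thus h_min = 2r + (1+k)r/2 = r(2 + 1.4/2) = 1.13 × 2.7 ≈ 3.05 m.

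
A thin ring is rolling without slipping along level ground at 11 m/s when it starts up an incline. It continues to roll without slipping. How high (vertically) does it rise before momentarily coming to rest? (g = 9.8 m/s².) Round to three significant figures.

Here I = MR², so the shape factor k = I/(MR²) = 1.
Rolling without slipping gives ω = v/R, so the total kinetic energy is ½Mv² + ½Iω² = ½(1+k)Mv² = Mv².
At the top the kinetic energy is zero, so Mv₀² = Mgh.
Thus h = (1+k)v₀²/(2g) = 2 × 11² / (2 × 9.8) ≈ 12.3 m.

h ≈ 12.3 m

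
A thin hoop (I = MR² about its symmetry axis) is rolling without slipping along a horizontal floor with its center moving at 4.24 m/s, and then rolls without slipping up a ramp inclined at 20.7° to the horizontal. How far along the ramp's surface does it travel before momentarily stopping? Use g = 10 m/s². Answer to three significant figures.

d ≈ 5.09 m

For this body I = MR², i.e. k = I/(MR²) = 1.
The rolling condition ω = v/R makes the rotational term ½I(v/R)² = ½kMv², so KE_total = ½(1+k)Mv² = Mv².
Setting this equal to Mgh gives the vertical rise h = (1+k)v₀²/(2g) = 2×4.24²/(2×10) = 1.798 m.
The distance along the slope is d = h/sinθ = 1.798/sin20.7° ≈ 5.09 m.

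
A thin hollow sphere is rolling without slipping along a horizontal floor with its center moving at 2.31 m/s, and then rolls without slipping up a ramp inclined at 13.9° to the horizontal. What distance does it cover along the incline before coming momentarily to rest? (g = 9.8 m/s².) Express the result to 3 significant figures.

The moment of inertia is (2/3)MR², giving k ≡ I/(MR²) = 2/3.
Since it rolls without slipping, ω = v/R and KE = ½Mv² + ½Iω² = ½(1+k)Mv² = (5/6)Mv².
Setting this equal to Mgh gives the vertical rise h = (1+k)v₀²/(2g) = 1.667×2.31²/(2×9.8) = 0.4537 m.
The distance along the slope is d = h/sinθ = 0.4537/sin13.9° ≈ 1.89 m.

d ≈ 1.89 m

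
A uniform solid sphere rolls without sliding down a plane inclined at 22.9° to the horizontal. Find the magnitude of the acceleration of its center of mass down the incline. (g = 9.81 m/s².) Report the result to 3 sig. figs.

The moment of inertia is (2/5)MR², giving k ≡ I/(MR²) = 0.4.
Translational: Mg sinθ − f = Ma. Rotational about the CM: fR = Iα = kMRa, so f = kMa.
Eliminating f: Mg sinθ = (1+k)Ma, so a = g sinθ/(1+k) = 9.81 × sin22.9° / 1.4 ≈ 2.73 m/s².

a ≈ 2.73 m/s²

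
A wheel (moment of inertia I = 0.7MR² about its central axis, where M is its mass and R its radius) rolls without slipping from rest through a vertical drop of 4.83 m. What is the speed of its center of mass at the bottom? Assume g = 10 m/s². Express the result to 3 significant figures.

Here I = 0.7MR², so the shape factor k = I/(MR²) = 0.7.
Pure rolling means v = ωR; then KE = ½Mv² + ½I(v/R)² = ½(1+k)Mv² = (17/20)Mv².
Energy conservation: Mgh = (17/20)Mv², so v = √(2gh/(1+k)) = √(2 × 10 × 4.83 / 1.7) ≈ 7.54 m/s.

v ≈ 7.54 m/s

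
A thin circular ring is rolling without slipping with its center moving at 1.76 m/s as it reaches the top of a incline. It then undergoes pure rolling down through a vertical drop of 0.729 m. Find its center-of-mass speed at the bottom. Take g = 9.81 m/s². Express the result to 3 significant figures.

v ≈ 3.20 m/s

For this body I = MR², i.e. k = I/(MR²) = 1.
Since it rolls without slipping, ω = v/R and KE = ½Mv² + ½Iω² = ½(1+k)Mv² = Mv².
Conserving energy between top and bottom: Mv² = Mv₀² + Mgh, hence v² = v₀² + 2gh/(1+k).
v = √(1.76² + 2×9.81×0.729/2) = √10.25 ≈ 3.20 m/s.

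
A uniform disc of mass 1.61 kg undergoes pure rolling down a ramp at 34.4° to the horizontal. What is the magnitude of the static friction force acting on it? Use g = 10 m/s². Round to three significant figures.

f ≈ 3.03 N

With I = (1/2)MR², the ratio k = I/(MR²) is 0.5.
Along the incline Mg sinθ − f = Ma, and torque about the center fR = Iα = kMR²(a/R) gives f = kMa.
Combining, a = g sinθ/(1+k) and f = kMa = kMg sinθ/(1+k).
f = 0.5 × 1.61 × 10 × sin34.4° / 1.5 ≈ 3.03 N.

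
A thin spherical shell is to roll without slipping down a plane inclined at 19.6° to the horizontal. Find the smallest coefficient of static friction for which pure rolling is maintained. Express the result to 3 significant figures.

Here I = (2/3)MR², so the shape factor k = I/(MR²) = 2/3.
Along the incline Mg sinθ − f = Ma, and torque about the center fR = Iα = kMR²(a/R) gives f = kMa.
These give a = g sinθ/(1+k) and the required friction f = kMg sinθ/(1+k).
The normal force is N = Mg cosθ, so μ_min = f/N = k tanθ/(1+k).
μ_min = (2/3) × tan19.6° / 1.667 ≈ 0.142.

μ_min ≈ 0.142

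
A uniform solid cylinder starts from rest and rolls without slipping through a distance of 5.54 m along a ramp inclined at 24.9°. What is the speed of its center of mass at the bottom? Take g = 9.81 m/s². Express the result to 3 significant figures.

The moment of inertia is (1/2)MR², giving k ≡ I/(MR²) = 0.5.
Pure rolling means v = ωR; then KE = ½Mv² + ½I(v/R)² = ½(1+k)Mv² = (3/4)Mv².
The vertical drop is h = L sinθ = 5.54 × sin24.9° = 2.333 m.
Energy conservation: Mgh = (3/4)Mv², so v = √(2gh/(1+k)) = √(2 × 9.81 × 2.333 / 1.5) ≈ 5.52 m/s.

v ≈ 5.52 m/s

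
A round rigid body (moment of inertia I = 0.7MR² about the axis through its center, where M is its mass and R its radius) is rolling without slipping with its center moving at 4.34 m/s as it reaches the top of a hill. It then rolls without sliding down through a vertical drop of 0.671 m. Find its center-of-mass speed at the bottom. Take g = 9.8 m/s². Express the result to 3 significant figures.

v ≈ 5.15 m/s

The moment of inertia is 0.7MR², giving k ≡ I/(MR²) = 0.7.
The rolling condition ω = v/R makes the rotational term ½I(v/R)² = ½kMv², so KE_total = ½(1+k)Mv² = (17/20)Mv².
Conserving energy between top and bottom: (17/20)Mv² = (17/20)Mv₀² + Mgh, hence v² = v₀² + 2gh/(1+k).
v = √(4.34² + 2×9.8×0.671/1.7) = √26.57 ≈ 5.15 m/s.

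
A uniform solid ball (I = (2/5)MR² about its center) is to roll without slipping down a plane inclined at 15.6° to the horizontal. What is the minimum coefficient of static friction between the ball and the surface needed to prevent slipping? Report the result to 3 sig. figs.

μ_min ≈ 0.0798

Here I = (2/5)MR², so the shape factor k = I/(MR²) = 0.4.
Newton's second law down the slope: Mg sinθ − f = Ma. The torque equation fR = Iα (with α = a/R) gives f = kMa.
These give a = g sinθ/(1+k) and the required friction f = kMg sinθ/(1+k).
With N = Mg cosθ, the no-slip condition f ≤ μN gives μ_min = f/N = k tanθ/(1+k).
μ_min = 0.4 × tan15.6° / 1.4 ≈ 0.0798.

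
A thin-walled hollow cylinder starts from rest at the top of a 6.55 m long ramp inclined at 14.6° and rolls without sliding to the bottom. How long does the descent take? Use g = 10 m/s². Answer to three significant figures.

t ≈ 3.22 s

With I = MR², the ratio k = I/(MR²) is 1.
Along the incline Mg sinθ − f = Ma, and torque about the center fR = Iα = kMR²(a/R) gives f = kMa.
Hence a = g sinθ/(1+k) = 10×sin14.6°/2 = 1.26 m/s².
Starting from rest, L = ½at², so t = √(2L/a) = √(2×6.55/1.26) ≈ 3.22 s.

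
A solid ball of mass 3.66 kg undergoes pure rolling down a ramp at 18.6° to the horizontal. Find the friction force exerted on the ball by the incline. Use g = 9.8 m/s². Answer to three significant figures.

For this body I = (2/5)MR², i.e. k = I/(MR²) = 0.4.
Translational: Mg sinθ − f = Ma. Rotational about the CM: fR = Iα = kMRa, so f = kMa.
Combining, a = g sinθ/(1+k) and f = kMa = kMg sinθ/(1+k).
f = 0.4 × 3.66 × 9.8 × sin18.6° / 1.4 ≈ 3.27 N.

f ≈ 3.27 N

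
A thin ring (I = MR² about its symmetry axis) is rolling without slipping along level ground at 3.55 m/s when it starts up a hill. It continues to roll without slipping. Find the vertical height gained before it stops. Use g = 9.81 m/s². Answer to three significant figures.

For this body I = MR², i.e. k = I/(MR²) = 1.
The rolling condition ω = v/R makes the rotational term ½I(v/R)² = ½kMv², so KE_total = ½(1+k)Mv² = Mv².
At the top the kinetic energy is zero, so Mv₀² = Mgh.
Thus h = (1+k)v₀²/(2g) = 2 × 3.55² / (2 × 9.81) ≈ 1.28 m.

h ≈ 1.28 m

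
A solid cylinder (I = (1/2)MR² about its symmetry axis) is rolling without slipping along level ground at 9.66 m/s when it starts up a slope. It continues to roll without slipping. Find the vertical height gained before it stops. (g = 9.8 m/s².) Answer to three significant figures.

With I = (1/2)MR², the ratio k = I/(MR²) is 0.5.
Pure rolling means v = ωR; then KE = ½Mv² + ½I(v/R)² = ½(1+k)Mv² = (3/4)Mv².
At the top the kinetic energy is zero, so (3/4)Mv₀² = Mgh.
Thus h = (1+k)v₀²/(2g) = 1.5 × 9.66² / (2 × 9.8) ≈ 7.14 m.

h ≈ 7.14 m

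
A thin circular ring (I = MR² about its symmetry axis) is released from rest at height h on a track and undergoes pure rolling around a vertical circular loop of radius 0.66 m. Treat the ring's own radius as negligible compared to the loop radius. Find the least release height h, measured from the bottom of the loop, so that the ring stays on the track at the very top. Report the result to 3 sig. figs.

h_min ≈ 1.98 m

For this body I = MR², i.e. k = I/(MR²) = 1.
At the top, contact is just lost when gravity alone supplies the centripetal force: Mg = Mv_top²/r, i.e. v_top² = gr.
With ω = v/R, the kinetic energy at speed v is ½(1+k)Mv² = Mv².
Energy conservation from release (height h) to the top (height 2r): Mgh = Mg(2r) + M·gr.
Thus h_min = 2r + (1+k)r/2 = r(2 + 2/2) = 0.66 × 3 ≈ 1.98 m.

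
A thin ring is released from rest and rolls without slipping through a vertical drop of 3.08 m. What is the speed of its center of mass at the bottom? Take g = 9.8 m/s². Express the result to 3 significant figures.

The moment of inertia is MR², giving k ≡ I/(MR²) = 1.
Since it rolls without slipping, ω = v/R and KE = ½Mv² + ½Iω² = ½(1+k)Mv² = Mv².
Energy conservation: Mgh = Mv², so v = √(2gh/(1+k)) = √(2 × 9.8 × 3.08 / 2) ≈ 5.49 m/s.

v ≈ 5.49 m/s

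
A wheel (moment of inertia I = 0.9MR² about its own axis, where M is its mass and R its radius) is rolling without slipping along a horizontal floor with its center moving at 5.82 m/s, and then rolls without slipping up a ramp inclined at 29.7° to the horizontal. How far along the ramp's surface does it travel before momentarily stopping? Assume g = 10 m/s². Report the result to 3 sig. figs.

Here I = 0.9MR², so the shape factor k = I/(MR²) = 0.9.
Pure rolling means v = ωR; then KE = ½Mv² + ½I(v/R)² = ½(1+k)Mv² = (19/20)Mv².
Setting this equal to Mgh gives the vertical rise h = (1+k)v₀²/(2g) = 1.9×5.82²/(2×10) = 3.218 m.
The distance along the slope is d = h/sinθ = 3.218/sin29.7° ≈ 6.49 m.

d ≈ 6.49 m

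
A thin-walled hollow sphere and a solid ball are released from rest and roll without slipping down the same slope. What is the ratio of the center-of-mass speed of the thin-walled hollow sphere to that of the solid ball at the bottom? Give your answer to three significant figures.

Each satisfies Mgh = ½(1+k)Mv² with k = I/(MR²), so v ∝ 1/√(1+k).
For the thin-walled hollow sphere k = 2/3; for the solid ball k = 0.4.
v₁/v₂ = √((1+k₂)/(1+k₁)) = √(1.4/1.667) ≈ 0.917.

v_ratio ≈ 0.917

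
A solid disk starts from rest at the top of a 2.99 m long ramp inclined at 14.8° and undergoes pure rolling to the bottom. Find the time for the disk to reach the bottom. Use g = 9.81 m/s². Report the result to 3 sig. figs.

t ≈ 1.89 s

For this body I = (1/2)MR², i.e. k = I/(MR²) = 0.5.
Newton's second law down the slope: Mg sinθ − f = Ma. The torque equation fR = Iα (with α = a/R) gives f = kMa.
Hence a = g sinθ/(1+k) = 9.81×sin14.8°/1.5 = 1.671 m/s².
With constant a from rest, t = √(2L/a) = √(2·2.99/1.671) ≈ 1.89 s.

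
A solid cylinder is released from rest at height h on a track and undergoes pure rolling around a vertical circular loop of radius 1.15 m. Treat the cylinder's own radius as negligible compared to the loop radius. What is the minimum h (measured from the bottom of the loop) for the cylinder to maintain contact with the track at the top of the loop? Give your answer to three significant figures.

h_min ≈ 3.16 m

For this body I = (1/2)MR², i.e. k = I/(MR²) = 0.5.
At the top, contact is just lost when gravity alone supplies the centripetal force: Mg = Mv_top²/r, i.e. v_top² = gr.
With ω = v/R, the kinetic energy at speed v is ½(1+k)Mv² = (3/4)Mv².
Energy conservation from release (height h) to the top (height 2r): Mgh = Mg(2r) + (3/4)M·gr.
Thus h_min = 2r + (1+k)r/2 = r(2 + 1.5/2) = 1.15 × 2.75 ≈ 3.16 m.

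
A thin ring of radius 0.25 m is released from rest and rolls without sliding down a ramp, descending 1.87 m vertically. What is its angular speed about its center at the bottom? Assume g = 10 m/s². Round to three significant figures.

Here I = MR², so the shape factor k = I/(MR²) = 1.
Since it rolls without slipping, ω = v/R and KE = ½Mv² + ½Iω² = ½(1+k)Mv² = Mv².
Energy conservation Mgh = ½(1+k)Mv² gives v = √(2gh/(1+k)) = √(2 × 10 × 1.87 / 2) = 4.324 m/s.
The angular speed follows from ω = v/R = 4.324/0.25 ≈ 17.3 rad/s.

ω ≈ 17.3 rad/s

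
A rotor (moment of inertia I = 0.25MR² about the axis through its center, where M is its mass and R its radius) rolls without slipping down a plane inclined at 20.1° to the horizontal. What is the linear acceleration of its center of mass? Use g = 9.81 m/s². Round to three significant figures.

a ≈ 2.70 m/s²

The moment of inertia is 0.25MR², giving k ≡ I/(MR²) = 0.25.
Newton's second law down the slope: Mg sinθ − f = Ma. The torque equation fR = Iα (with α = a/R) gives f = kMa.
Eliminating f: Mg sinθ = (1+k)Ma, so a = g sinθ/(1+k) = 9.81 × sin20.1° / 1.25 ≈ 2.70 m/s².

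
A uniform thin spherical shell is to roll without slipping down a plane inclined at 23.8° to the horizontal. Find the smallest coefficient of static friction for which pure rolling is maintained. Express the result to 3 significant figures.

μ_min ≈ 0.176

The moment of inertia is (2/3)MR², giving k ≡ I/(MR²) = 2/3.
Translational: Mg sinθ − f = Ma. Rotational about the CM: fR = Iα = kMRa, so f = kMa.
These give a = g sinθ/(1+k) and the required friction f = kMg sinθ/(1+k).
With N = Mg cosθ, the no-slip condition f ≤ μN gives μ_min = f/N = k tanθ/(1+k).
μ_min = (2/3) × tan23.8° / 1.667 ≈ 0.176.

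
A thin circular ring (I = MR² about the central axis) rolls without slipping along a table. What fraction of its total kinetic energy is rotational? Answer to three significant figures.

fraction ≈ 0.500

The moment of inertia is MR², giving k ≡ I/(MR²) = 1.
Since ω = v/R, the translational part is ½Mv² and the rotational part is ½I(v/R)² = ½kMv²; the total is ½(1+k)Mv².
The rotational fraction is therefore k/(1+k) = 1/2 ≈ 0.500.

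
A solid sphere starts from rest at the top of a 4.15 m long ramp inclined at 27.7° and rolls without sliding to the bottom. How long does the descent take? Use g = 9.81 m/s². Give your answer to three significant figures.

The moment of inertia is (2/5)MR², giving k ≡ I/(MR²) = 0.4.
Translational: Mg sinθ − f = Ma. Rotational about the CM: fR = Iα = kMRa, so f = kMa.
Hence a = g sinθ/(1+k) = 9.81×sin27.7°/1.4 = 3.257 m/s².
Starting from rest, L = ½at², so t = √(2L/a) = √(2×4.15/3.257) ≈ 1.60 s.

t ≈ 1.60 s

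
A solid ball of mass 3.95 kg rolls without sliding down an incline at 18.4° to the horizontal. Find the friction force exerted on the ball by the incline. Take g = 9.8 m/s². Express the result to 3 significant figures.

With I = (2/5)MR², the ratio k = I/(MR²) is 0.4.
Along the incline Mg sinθ − f = Ma, and torque about the center fR = Iα = kMR²(a/R) gives f = kMa.
Combining, a = g sinθ/(1+k) and f = kMa = kMg sinθ/(1+k).
f = 0.4 × 3.95 × 9.8 × sin18.4° / 1.4 ≈ 3.49 N.

f ≈ 3.49 N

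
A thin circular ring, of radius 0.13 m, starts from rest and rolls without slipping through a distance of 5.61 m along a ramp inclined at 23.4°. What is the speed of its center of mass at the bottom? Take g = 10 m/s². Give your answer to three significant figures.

v ≈ 4.72 m/s

With I = MR², the ratio k = I/(MR²) is 1.
Pure rolling means v = ωR; then KE = ½Mv² + ½I(v/R)² = ½(1+k)Mv² = Mv².
The vertical drop is h = L sinθ = 5.61 × sin23.4° = 2.228 m.
Energy conservation: Mgh = Mv², so v = √(2gh/(1+k)) = √(2 × 10 × 2.228 / 2) ≈ 4.72 m/s.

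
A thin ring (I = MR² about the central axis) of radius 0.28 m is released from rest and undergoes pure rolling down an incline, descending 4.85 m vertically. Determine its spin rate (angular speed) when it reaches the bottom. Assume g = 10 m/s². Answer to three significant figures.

ω ≈ 24.9 rad/s

With I = MR², the ratio k = I/(MR²) is 1.
Pure rolling means v = ωR; then KE = ½Mv² + ½I(v/R)² = ½(1+k)Mv² = Mv².
Energy conservation Mgh = ½(1+k)Mv² gives v = √(2gh/(1+k)) = √(2 × 10 × 4.85 / 2) = 6.964 m/s.
Then ω = v/R = 6.964 / 0.28 ≈ 24.9 rad/s.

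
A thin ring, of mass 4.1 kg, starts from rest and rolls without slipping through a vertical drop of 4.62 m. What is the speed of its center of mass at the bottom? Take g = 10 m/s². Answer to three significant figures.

For this body I = MR², i.e. k = I/(MR²) = 1.
The rolling condition ω = v/R makes the rotational term ½I(v/R)² = ½kMv², so KE_total = ½(1+k)Mv² = Mv².
Setting Mgh = Mv² gives v = √(2gh/(1+k)) = √(2·10·4.62/2) ≈ 6.80 m/s.

v ≈ 6.80 m/s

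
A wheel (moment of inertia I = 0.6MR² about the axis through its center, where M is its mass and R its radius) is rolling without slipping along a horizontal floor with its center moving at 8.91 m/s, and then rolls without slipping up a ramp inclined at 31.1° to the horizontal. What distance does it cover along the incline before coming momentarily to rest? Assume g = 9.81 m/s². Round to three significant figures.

The moment of inertia is 0.6MR², giving k ≡ I/(MR²) = 0.6.
The rolling condition ω = v/R makes the rotational term ½I(v/R)² = ½kMv², so KE_total = ½(1+k)Mv² = (4/5)Mv².
Setting this equal to Mgh gives the vertical rise h = (1+k)v₀²/(2g) = 1.6×8.91²/(2×9.81) = 6.474 m.
Along the incline, d = h/sinθ = 6.474/sin31.1° ≈ 12.5 m.

d ≈ 12.5 m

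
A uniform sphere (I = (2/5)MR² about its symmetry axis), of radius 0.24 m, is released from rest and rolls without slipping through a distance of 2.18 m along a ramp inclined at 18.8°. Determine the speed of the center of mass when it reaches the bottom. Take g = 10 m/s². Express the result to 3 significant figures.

The moment of inertia is (2/5)MR², giving k ≡ I/(MR²) = 0.4.
Rolling without slipping gives ω = v/R, so the total kinetic energy is ½Mv² + ½Iω² = ½(1+k)Mv² = (7/10)Mv².
The vertical drop is h = L sinθ = 2.18 × sin18.8° = 0.7025 m.
Setting Mgh = (7/10)Mv² gives v = √(2gh/(1+k)) = √(2·10·0.7025/1.4) ≈ 3.17 m/s.

v ≈ 3.17 m/s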